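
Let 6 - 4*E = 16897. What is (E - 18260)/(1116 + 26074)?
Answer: -89931/108760 ≈ -0.82688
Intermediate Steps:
E = -16891/4 (E = 3/2 - 1/4*16897 = 3/2 - 16897/4 = -16891/4 ≈ -4222.8)
(E - 18260)/(1116 + 26074) = (-16891/4 - 18260)/(1116 + 26074) = -89931/4/27190 = -89931/4*1/27190 = -89931/108760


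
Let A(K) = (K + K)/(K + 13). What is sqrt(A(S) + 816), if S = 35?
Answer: sqrt(117714)/12 ≈ 28.591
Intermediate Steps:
A(K) = 2*K/(13 + K) (A(K) = (2*K)/(13 + K) = 2*K/(13 + K))
sqrt(A(S) + 816) = sqrt(2*35/(13 + 35) + 816) = sqrt(2*35/48 + 816) = sqrt(2*35*(1/48) + 816) = sqrt(35/24 + 816) = sqrt(19619/24) = sqrt(117714)/12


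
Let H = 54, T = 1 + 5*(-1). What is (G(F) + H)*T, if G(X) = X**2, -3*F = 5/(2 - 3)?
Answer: -2044/9 ≈ -227.11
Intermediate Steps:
T = -4 (T = 1 - 5 = -4)
F = 5/3 (F = -5/(3*(2 - 3)) = -5/(3*(-1)) = -(-1)*5/3 = -1/3*(-5) = 5/3 ≈ 1.6667)
(G(F) + H)*T = ((5/3)**2 + 54)*(-4) = (25/9 + 54)*(-4) = (511/9)*(-4) = -2044/9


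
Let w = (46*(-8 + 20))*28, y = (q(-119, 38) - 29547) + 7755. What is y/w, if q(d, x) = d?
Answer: -21911/15456 ≈ -1.4176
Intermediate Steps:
y = -21911 (y = (-119 - 29547) + 7755 = -29666 + 7755 = -21911)
w = 15456 (w = (46*12)*28 = 552*28 = 15456)
y/w = -21911/15456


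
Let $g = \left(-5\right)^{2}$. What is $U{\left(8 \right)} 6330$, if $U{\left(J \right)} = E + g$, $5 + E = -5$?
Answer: $94950$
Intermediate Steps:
$g = 25$
$E = -10$ ($E = -5 - 5 = -10$)
$U{\left(J \right)} = 15$ ($U{\left(J \right)} = -10 + 25 = 15$)
$U{\left(8 \right)} 6330 = 15 \cdot 6330 = 94950$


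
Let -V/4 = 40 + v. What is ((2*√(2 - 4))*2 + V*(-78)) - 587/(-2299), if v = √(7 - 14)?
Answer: 28692107/2299 + 4*I*√2 + 312*I*√7 ≈ 12480.0 + 831.13*I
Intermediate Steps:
v = I*√7 (v = √(-7) = I*√7 ≈ 2.6458*I)
V = -160 - 4*I*√7 (V = -4*(40 + I*√7) = -160 - 4*I*√7 ≈ -160.0 - 10.583*I)
((2*√(2 - 4))*2 + V*(-78)) - 587/(-2299) = ((2*√(2 - 4))*2 + (-160 - 4*I*√7)*(-78)) - 587/(-2299) = ((2*√(-2))*2 + (12480 + 312*I*√7)) - 587*(-1/2299) = ((2*(I*√2))*2 + (12480 + 312*I*√7)) + 587/2299 = ((2*I*√2)*2 + (12480 + 312*I*√7)) + 587/2299 = (4*I*√2 + (12480 + 312*I*√7)) + 587/2299 = (12480 + 4*I*√2 + 312*I*√7) + 587/2299 = 28692107/2299 + 4*I*√2 + 312*I*√7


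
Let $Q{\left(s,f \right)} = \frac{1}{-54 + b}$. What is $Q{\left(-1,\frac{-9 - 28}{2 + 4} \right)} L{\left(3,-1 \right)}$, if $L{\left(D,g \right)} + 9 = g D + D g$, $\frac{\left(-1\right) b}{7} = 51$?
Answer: $\frac{5}{137} \approx 0.036496$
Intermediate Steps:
$b = -357$ ($b = \left(-7\right) 51 = -357$)
$L{\left(D,g \right)} = -9 + 2 D g$ ($L{\left(D,g \right)} = -9 + \left(g D + D g\right) = -9 + \left(D g + D g\right) = -9 + 2 D g$)
$Q{\left(s,f \right)} = - \frac{1}{411}$ ($Q{\left(s,f \right)} = \frac{1}{-54 - 357} = \frac{1}{-411} = - \frac{1}{411}$)
$Q{\left(-1,\frac{-9 - 28}{2 + 4} \right)} L{\left(3,-1 \right)} = - \frac{-9 + 2 \cdot 3 \left(-1\right)}{411} = - \frac{-9 - 6}{411} = \left(- \frac{1}{411}\right) \left(-15\right) = \frac{5}{137}$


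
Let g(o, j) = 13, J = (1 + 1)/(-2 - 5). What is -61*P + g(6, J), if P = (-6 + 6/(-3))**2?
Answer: -3891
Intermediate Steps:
P = 64 (P = (-6 + 6*(-1/3))**2 = (-6 - 2)**2 = (-8)**2 = 64)
J = -2/7 (J = 2/(-7) = 2*(-1/7) = -2/7 ≈ -0.28571)
-61*P + g(6, J) = -61*64 + 13 = -3904 + 13 = -3891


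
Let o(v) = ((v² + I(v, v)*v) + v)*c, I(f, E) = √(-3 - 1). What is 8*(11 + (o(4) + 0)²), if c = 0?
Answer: 88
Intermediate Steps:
I(f, E) = 2*I (I(f, E) = √(-4) = 2*I)
o(v) = 0 (o(v) = ((v² + (2*I)*v) + v)*0 = ((v² + 2*I*v) + v)*0 = (v + v² + 2*I*v)*0 = 0)
8*(11 + (o(4) + 0)²) = 8*(11 + (0 + 0)²) = 8*(11 + 0²) = 8*(11 + 0) = 8*11 = 88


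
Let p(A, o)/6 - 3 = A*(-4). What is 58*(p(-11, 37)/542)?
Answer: 8178/271 ≈ 30.177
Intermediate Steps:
p(A, o) = 18 - 24*A (p(A, o) = 18 + 6*(A*(-4)) = 18 + 6*(-4*A) = 18 - 24*A)
58*(p(-11, 37)/542) = 58*((18 - 24*(-11))/542) = 58*((18 + 264)*(1/542)) = 58*(282*(1/542)) = 58*(141/271) = 8178/271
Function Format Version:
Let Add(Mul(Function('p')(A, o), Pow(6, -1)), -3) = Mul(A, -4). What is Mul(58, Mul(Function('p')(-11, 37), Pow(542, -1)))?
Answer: Rational(8178, 271) ≈ 30.177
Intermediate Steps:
Function('p')(A, o) = Add(18, Mul(-24, A)) (Function('p')(A, o) = Add(18, Mul(6, Mul(A, -4))) = Add(18, Mul(6, Mul(-4, A))) = Add(18, Mul(-24, A)))
Mul(58, Mul(Function('p')(-11, 37), Pow(542, -1))) = Mul(58, Mul(Add(18, Mul(-24, -11)), Pow(542, -1))) = Mul(58, Mul(Add(18, 264), Rational(1, 542))) = Mul(58, Mul(282, Rational(1, 542))) = Mul(58, Rational(141, 271)) = Rational(8178, 271)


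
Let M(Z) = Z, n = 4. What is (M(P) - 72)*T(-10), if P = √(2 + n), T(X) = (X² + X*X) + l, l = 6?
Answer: -14832 + 206*√6 ≈ -14327.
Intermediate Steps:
T(X) = 6 + 2*X² (T(X) = (X² + X*X) + 6 = (X² + X²) + 6 = 2*X² + 6 = 6 + 2*X²)
P = √6 (P = √(2 + 4) = √6 ≈ 2.4495)
(M(P) - 72)*T(-10) = (√6 - 72)*(6 + 2*(-10)²) = (-72 + √6)*(6 + 2*100) = (-72 + √6)*(6 + 200) = (-72 + √6)*206 = -14832 + 206*√6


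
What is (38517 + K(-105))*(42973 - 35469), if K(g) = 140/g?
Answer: 867064688/3 ≈ 2.8902e+8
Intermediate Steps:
(38517 + K(-105))*(42973 - 35469) = (38517 + 140/(-105))*(42973 - 35469) = (38517 + 140*(-1/105))*7504 = (38517 - 4/3)*7504 = (115547/3)*7504 = 867064688/3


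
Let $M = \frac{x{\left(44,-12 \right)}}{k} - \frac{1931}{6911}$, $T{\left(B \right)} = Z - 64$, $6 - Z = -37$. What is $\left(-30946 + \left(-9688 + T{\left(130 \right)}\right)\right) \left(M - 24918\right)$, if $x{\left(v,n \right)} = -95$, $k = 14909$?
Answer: $\frac{104381019767502430}{103036099} \approx 1.0131 \cdot 10^{9}$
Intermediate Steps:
$Z = 43$ ($Z = 6 - -37 = 6 + 37 = 43$)
$T{\left(B \right)} = -21$ ($T{\left(B \right)} = 43 - 64 = -21$)
$M = - \frac{29445824}{103036099}$ ($M = - \frac{95}{14909} - \frac{1931}{6911} = - \frac{29445824}{103036099} \approx -0.28578$)
$\left(-30946 + \left(-9688 + T{\left(130 \right)}\right)\right) \left(M - 24918\right) = \left(-30946 - 9709\right) \left(- \frac{29445824}{103036099} - 24918\right) = \left(-30946 - 9709\right) \left(- \frac{2567482960706}{103036099}\right) = \left(-40655\right) \left(- \frac{2567482960706}{103036099}\right) = \frac{104381019767502430}{103036099}$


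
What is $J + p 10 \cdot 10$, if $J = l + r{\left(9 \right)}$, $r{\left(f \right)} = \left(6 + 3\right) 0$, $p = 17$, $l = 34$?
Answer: $1734$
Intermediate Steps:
$r{\left(f \right)} = 0$ ($r{\left(f \right)} = 9 \cdot 0 = 0$)
$J = 34$ ($J = 34 + 0 = 34$)
$J + p 10 \cdot 10 = 34 + 17 \cdot 10 \cdot 10 = 34 + 17 \cdot 100 = 34 + 1700 = 1734$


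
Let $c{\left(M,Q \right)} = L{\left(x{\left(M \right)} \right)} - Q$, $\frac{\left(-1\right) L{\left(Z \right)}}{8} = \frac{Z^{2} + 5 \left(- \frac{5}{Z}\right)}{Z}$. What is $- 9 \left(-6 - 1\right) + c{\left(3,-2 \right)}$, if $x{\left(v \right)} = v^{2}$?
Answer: $- \frac{367}{81} \approx -4.5309$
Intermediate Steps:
$L{\left(Z \right)} = - \frac{8 \left(Z^{2} - \frac{25}{Z}\right)}{Z}$ ($L{\left(Z \right)} = - 8 \frac{Z^{2} + 5 \left(- \frac{5}{Z}\right)}{Z} = - 8 \frac{Z^{2} - \frac{25}{Z}}{Z} = - \frac{8 \left(Z^{2} - \frac{25}{Z}\right)}{Z}$)
$c{\left(M,Q \right)} = - Q - 8 M^{2} + \frac{200}{M^{4}}$ ($c{\left(M,Q \right)} = \left(- 8 M^{2} + \frac{200}{M^{4}}\right) - Q = - Q - 8 M^{2} + \frac{200}{M^{4}}$)
$- 9 \left(-6 - 1\right) + c{\left(3,-2 \right)} = - 9 \left(-6 - 1\right) - \left(-2 + 72 - \frac{200}{81}\right) = \left(-9\right) \left(-7\right) + \left(2 - 72 + 200 \cdot \frac{1}{81}\right) = 63 + \left(2 - 72 + \frac{200}{81}\right) = 63 - \frac{5470}{81} = - \frac{367}{81}$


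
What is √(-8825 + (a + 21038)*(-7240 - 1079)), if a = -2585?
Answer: 2*I*√38379833 ≈ 12390.0*I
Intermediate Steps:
√(-8825 + (a + 21038)*(-7240 - 1079)) = √(-8825 + (-2585 + 21038)*(-7240 - 1079)) = √(-8825 + 18453*(-8319)) = √(-8825 - 153510507) = √(-153519332) = 2*I*√38379833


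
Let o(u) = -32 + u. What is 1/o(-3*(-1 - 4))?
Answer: -1/17 ≈ -0.058824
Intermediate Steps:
1/o(-3*(-1 - 4)) = 1/(-32 - 3*(-1 - 4)) = 1/(-32 - 3*(-5)) = 1/(-32 + 15) = 1/(-17) = -1/17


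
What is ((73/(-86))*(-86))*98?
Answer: 7154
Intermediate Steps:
((73/(-86))*(-86))*98 = ((73*(-1/86))*(-86))*98 = -73/86*(-86)*98 = 73*98 = 7154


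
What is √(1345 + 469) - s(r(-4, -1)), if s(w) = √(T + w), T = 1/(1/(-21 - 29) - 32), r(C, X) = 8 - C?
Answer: √1814 - √30678362/1601 ≈ 39.131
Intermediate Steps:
T = -50/1601 (T = 1/(1/(-50) - 32) = 1/(-1/50 - 32) = 1/(-1601/50) = -50/1601 ≈ -0.031230)
s(w) = √(-50/1601 + w)
√(1345 + 469) - s(r(-4, -1)) = √(1345 + 469) - √(-80050 + 2563201*(8 - 1*(-4)))/1601 = √1814 - √(-80050 + 2563201*(8 + 4))/1601 = √1814 - √(-80050 + 2563201*12)/1601 = √1814 - √(-80050 + 30758412)/1601 = √1814 - √30678362/1601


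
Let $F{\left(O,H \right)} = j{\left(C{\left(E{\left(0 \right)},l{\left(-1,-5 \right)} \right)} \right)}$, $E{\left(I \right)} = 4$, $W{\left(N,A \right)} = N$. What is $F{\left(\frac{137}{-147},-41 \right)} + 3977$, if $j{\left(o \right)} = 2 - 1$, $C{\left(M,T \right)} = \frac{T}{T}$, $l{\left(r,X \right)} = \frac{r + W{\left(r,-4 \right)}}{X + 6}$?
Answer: $3978$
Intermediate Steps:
$l{\left(r,X \right)} = \frac{2 r}{6 + X}$ ($l{\left(r,X \right)} = \frac{r + r}{X + 6} = \frac{2 r}{6 + X}$)
$C{\left(M,T \right)} = 1$
$j{\left(o \right)} = 1$ ($j{\left(o \right)} = 2 - 1 = 1$)
$F{\left(O,H \right)} = 1$
$F{\left(\frac{137}{-147},-41 \right)} + 3977 = 1 + 3977 = 3978$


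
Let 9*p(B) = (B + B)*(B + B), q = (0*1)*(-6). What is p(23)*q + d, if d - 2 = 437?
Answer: 439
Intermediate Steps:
d = 439 (d = 2 + 437 = 439)
q = 0 (q = 0*(-6) = 0)
p(B) = 4*B²/9 (p(B) = ((B + B)*(B + B))/9 = ((2*B)*(2*B))/9 = (4*B²)/9 = 4*B²/9)
p(23)*q + d = ((4/9)*23²)*0 + 439 = ((4/9)*529)*0 + 439 = (2116/9)*0 + 439 = 0 + 439 = 439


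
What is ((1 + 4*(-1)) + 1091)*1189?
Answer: 1293632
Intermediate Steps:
((1 + 4*(-1)) + 1091)*1189 = ((1 - 4) + 1091)*1189 = (-3 + 1091)*1189 = 1088*1189 = 1293632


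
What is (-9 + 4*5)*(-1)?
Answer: -11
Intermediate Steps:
(-9 + 4*5)*(-1) = (-9 + 20)*(-1) = 11*(-1) = -11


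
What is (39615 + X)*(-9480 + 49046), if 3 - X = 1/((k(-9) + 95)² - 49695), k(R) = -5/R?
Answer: 5150411647207506/3285695 ≈ 1.5675e+9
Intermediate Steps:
X = 9857166/3285695 (X = 3 - 1/((-5/(-9) + 95)² - 49695) = 3 - 1/((-5*(-⅑) + 95)² - 49695) = 3 - 1/((5/9 + 95)² - 49695) = 3 - 1/((860/9)² - 49695) = 3 - 1/(739600/81 - 49695) = 3 - 1/(-3285695/81) = 3 - 1*(-81/3285695) = 3 + 81/3285695 = 9857166/3285695 ≈ 3.0000)
(39615 + X)*(-9480 + 49046) = (39615 + 9857166/3285695)*(-9480 + 49046) = (130172664591/3285695)*39566 = 5150411647207506/3285695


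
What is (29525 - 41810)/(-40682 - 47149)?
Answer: 455/3253 ≈ 0.13987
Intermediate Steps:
(29525 - 41810)/(-40682 - 47149) = -12285/(-87831) = -12285*(-1/87831) = 455/3253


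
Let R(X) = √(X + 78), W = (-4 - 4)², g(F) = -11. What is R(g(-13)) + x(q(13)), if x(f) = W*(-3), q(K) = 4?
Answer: -192 + √67 ≈ -183.81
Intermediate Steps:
W = 64 (W = (-8)² = 64)
x(f) = -192 (x(f) = 64*(-3) = -192)
R(X) = √(78 + X)
R(g(-13)) + x(q(13)) = √(78 - 11) - 192 = √67 - 192 = -192 + √67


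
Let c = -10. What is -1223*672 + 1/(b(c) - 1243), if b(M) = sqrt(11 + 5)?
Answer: -1018279585/1239 ≈ -8.2186e+5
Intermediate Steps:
b(M) = 4 (b(M) = sqrt(16) = 4)
-1223*672 + 1/(b(c) - 1243) = -1223*672 + 1/(4 - 1243) = -821856 + 1/(-1239) = -821856 - 1/1239 = -1018279585/1239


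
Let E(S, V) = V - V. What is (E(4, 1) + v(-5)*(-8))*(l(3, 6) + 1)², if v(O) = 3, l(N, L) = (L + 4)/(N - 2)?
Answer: -2904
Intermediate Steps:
l(N, L) = (4 + L)/(-2 + N)
E(S, V) = 0
(E(4, 1) + v(-5)*(-8))*(l(3, 6) + 1)² = (0 + 3*(-8))*((4 + 6)/(-2 + 3) + 1)² = (0 - 24)*(10/1 + 1)² = -24*(1*10 + 1)² = -24*(10 + 1)² = -24*11² = -24*121 = -2904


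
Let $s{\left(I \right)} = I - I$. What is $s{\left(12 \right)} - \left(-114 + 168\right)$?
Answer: $-54$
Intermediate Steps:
$s{\left(I \right)} = 0$
$s{\left(12 \right)} - \left(-114 + 168\right) = 0 - \left(-114 + 168\right) = 0 - 54 = -54$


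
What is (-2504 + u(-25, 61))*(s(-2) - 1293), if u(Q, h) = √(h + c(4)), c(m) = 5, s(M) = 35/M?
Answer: 3281492 - 2621*√66/2 ≈ 3.2708e+6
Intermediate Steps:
u(Q, h) = √(5 + h) (u(Q, h) = √(h + 5) = √(5 + h))
(-2504 + u(-25, 61))*(s(-2) - 1293) = (-2504 + √(5 + 61))*(35/(-2) - 1293) = (-2504 + √66)*(35*(-½) - 1293) = (-2504 + √66)*(-35/2 - 1293) = (-2504 + √66)*(-2621/2) = 3281492 - 2621*√66/2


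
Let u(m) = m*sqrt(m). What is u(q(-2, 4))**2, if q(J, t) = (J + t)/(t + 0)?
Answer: 1/8 ≈ 0.12500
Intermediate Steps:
q(J, t) = (J + t)/t
u(m) = m**(3/2)
u(q(-2, 4))**2 = (((-2 + 4)/4)**(3/2))**2 = (((1/4)*2)**(3/2))**2 = ((1/2)**(3/2))**2 = (sqrt(2)/4)**2 = 1/8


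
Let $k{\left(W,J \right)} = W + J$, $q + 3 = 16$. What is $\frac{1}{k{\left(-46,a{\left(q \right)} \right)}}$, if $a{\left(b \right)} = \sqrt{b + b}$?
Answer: $- \frac{23}{1045} - \frac{\sqrt{26}}{2090} \approx -0.024449$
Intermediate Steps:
$q = 13$ ($q = -3 + 16 = 13$)
$a{\left(b \right)} = \sqrt{2} \sqrt{b}$ ($a{\left(b \right)} = \sqrt{2 b} = \sqrt{2} \sqrt{b}$)
$k{\left(W,J \right)} = J + W$
$\frac{1}{k{\left(-46,a{\left(q \right)} \right)}} = \frac{1}{\sqrt{2} \sqrt{13} - 46} = \frac{1}{\sqrt{26} - 46} = \frac{1}{-46 + \sqrt{26}}$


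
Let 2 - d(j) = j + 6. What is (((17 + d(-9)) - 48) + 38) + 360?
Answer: 372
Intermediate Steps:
d(j) = -4 - j (d(j) = 2 - (j + 6) = 2 - (6 + j) = 2 + (-6 - j) = -4 - j)
(((17 + d(-9)) - 48) + 38) + 360 = (((17 + (-4 - 1*(-9))) - 48) + 38) + 360 = (((17 + (-4 + 9)) - 48) + 38) + 360 = (((17 + 5) - 48) + 38) + 360 = ((22 - 48) + 38) + 360 = (-26 + 38) + 360 = 12 + 360 = 372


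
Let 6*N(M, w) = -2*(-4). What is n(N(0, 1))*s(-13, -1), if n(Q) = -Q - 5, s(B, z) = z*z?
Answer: -19/3 ≈ -6.3333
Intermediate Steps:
N(M, w) = 4/3 (N(M, w) = (-2*(-4))/6 = (⅙)*8 = 4/3)
s(B, z) = z²
n(Q) = -5 - Q
n(N(0, 1))*s(-13, -1) = (-5 - 1*4/3)*(-1)² = (-5 - 4/3)*1 = -19/3*1 = -19/3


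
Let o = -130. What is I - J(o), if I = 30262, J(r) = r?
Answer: 30392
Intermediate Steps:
I - J(o) = 30262 - 1*(-130) = 30262 + 130 = 30392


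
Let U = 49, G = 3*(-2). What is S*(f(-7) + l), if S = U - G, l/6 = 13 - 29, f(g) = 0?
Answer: -5280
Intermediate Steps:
G = -6
l = -96 (l = 6*(13 - 29) = 6*(-16) = -96)
S = 55 (S = 49 - 1*(-6) = 49 + 6 = 55)
S*(f(-7) + l) = 55*(0 - 96) = 55*(-96) = -5280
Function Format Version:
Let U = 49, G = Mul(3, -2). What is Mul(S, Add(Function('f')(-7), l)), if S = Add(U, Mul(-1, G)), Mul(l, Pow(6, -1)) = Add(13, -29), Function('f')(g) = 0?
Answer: -5280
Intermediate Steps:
G = -6
l = -96 (l = Mul(6, Add(13, -29)) = Mul(6, -16) = -96)
S = 55 (S = Add(49, Mul(-1, -6)) = Add(49, 6) = 55)
Mul(S, Add(Function('f')(-7), l)) = Mul(55, Add(0, -96)) = Mul(55, -96) = -5280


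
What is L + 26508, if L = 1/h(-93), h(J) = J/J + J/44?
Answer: 1298848/49 ≈ 26507.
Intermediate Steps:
h(J) = 1 + J/44 (h(J) = 1 + J*(1/44) = 1 + J/44)
L = -44/49 (L = 1/(1 + (1/44)*(-93)) = 1/(1 - 93/44) = 1/(-49/44) = -44/49 ≈ -0.89796)
L + 26508 = -44/49 + 26508 = 1298848/49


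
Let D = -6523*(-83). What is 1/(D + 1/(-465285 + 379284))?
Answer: 86001/46561715408 ≈ 1.8470e-6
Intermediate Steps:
D = 541409
1/(D + 1/(-465285 + 379284)) = 1/(541409 + 1/(-465285 + 379284)) = 1/(541409 + 1/(-86001)) = 1/(541409 - 1/86001) = 1/(46561715408/86001) = 86001/46561715408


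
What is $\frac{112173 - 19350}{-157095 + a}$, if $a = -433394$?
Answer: $- \frac{92823}{590489} \approx -0.1572$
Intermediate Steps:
$\frac{112173 - 19350}{-157095 + a} = \frac{112173 - 19350}{-157095 - 433394} = \frac{92823}{-590489} = 92823 \left(- \frac{1}{590489}\right) = - \frac{92823}{590489}$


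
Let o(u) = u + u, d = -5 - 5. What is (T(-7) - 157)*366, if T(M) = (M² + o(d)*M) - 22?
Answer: 3660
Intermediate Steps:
d = -10
o(u) = 2*u
T(M) = -22 + M² - 20*M (T(M) = (M² + (2*(-10))*M) - 22 = (M² - 20*M) - 22 = -22 + M² - 20*M)
(T(-7) - 157)*366 = ((-22 + (-7)² - 20*(-7)) - 157)*366 = ((-22 + 49 + 140) - 157)*366 = (167 - 157)*366 = 10*366 = 3660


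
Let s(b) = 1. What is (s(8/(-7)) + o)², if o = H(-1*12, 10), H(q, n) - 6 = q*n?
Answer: 12769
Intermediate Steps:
H(q, n) = 6 + n*q (H(q, n) = 6 + q*n = 6 + n*q)
o = -114 (o = 6 + 10*(-1*12) = 6 + 10*(-12) = 6 - 120 = -114)
(s(8/(-7)) + o)² = (1 - 114)² = (-113)² = 12769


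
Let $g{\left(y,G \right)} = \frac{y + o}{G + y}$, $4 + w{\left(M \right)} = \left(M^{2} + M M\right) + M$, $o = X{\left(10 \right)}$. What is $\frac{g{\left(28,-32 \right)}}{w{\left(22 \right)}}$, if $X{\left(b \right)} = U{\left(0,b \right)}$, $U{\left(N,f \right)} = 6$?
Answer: $- \frac{1}{116} \approx -0.0086207$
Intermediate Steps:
$X{\left(b \right)} = 6$
$o = 6$
$w{\left(M \right)} = -4 + M + 2 M^{2}$ ($w{\left(M \right)} = -4 + \left(\left(M^{2} + M M\right) + M\right) = -4 + \left(\left(M^{2} + M^{2}\right) + M\right) = -4 + \left(2 M^{2} + M\right) = -4 + \left(M + 2 M^{2}\right) = -4 + M + 2 M^{2}$)
$g{\left(y,G \right)} = \frac{6 + y}{G + y}$ ($g{\left(y,G \right)} = \frac{y + 6}{G + y} = \frac{6 + y}{G + y}$)
$\frac{g{\left(28,-32 \right)}}{w{\left(22 \right)}} = \frac{\frac{1}{-32 + 28} \left(6 + 28\right)}{-4 + 22 + 2 \cdot 22^{2}} = \frac{\frac{1}{-4} \cdot 34}{-4 + 22 + 2 \cdot 484} = \frac{\left(- \frac{1}{4}\right) 34}{-4 + 22 + 968} = - \frac{17}{2 \cdot 986} = \left(- \frac{17}{2}\right) \frac{1}{986} = - \frac{1}{116}$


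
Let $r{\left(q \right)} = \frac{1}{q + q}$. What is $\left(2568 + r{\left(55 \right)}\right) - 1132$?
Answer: $\frac{157961}{110} \approx 1436.0$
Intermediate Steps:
$r{\left(q \right)} = \frac{1}{2 q}$
$\left(2568 + r{\left(55 \right)}\right) - 1132 = \left(2568 + \frac{1}{2 \cdot 55}\right) - 1132 = \left(2568 + \frac{1}{2} \cdot \frac{1}{55}\right) - 1132 = \left(2568 + \frac{1}{110}\right) - 1132 = \frac{282481}{110} - 1132 = \frac{157961}{110}$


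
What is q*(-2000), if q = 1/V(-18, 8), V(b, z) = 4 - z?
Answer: 500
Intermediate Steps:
q = -1/4 (q = 1/(4 - 1*8) = 1/(4 - 8) = 1/(-4) = -1/4 ≈ -0.25000)
q*(-2000) = -1/4*(-2000) = 500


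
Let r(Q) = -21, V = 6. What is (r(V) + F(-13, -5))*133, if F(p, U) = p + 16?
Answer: -2394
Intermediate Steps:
F(p, U) = 16 + p
(r(V) + F(-13, -5))*133 = (-21 + (16 - 13))*133 = (-21 + 3)*133 = -18*133 = -2394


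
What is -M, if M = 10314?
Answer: -10314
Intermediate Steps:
-M = -1*10314 = -10314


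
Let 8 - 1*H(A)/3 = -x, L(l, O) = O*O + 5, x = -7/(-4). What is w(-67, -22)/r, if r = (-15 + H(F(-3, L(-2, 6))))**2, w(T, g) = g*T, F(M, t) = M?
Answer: 23584/3249 ≈ 7.2589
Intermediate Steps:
x = 7/4 (x = -7*(-1/4) = 7/4 ≈ 1.7500)
L(l, O) = 5 + O**2 (L(l, O) = O**2 + 5 = 5 + O**2)
H(A) = 117/4 (H(A) = 24 - (-3)*7/4 = 24 - 3*(-7/4) = 24 + 21/4 = 117/4)
w(T, g) = T*g
r = 3249/16 (r = (-15 + 117/4)**2 = (57/4)**2 = 3249/16 ≈ 203.06)
w(-67, -22)/r = (-67*(-22))/(3249/16) = 1474*(16/3249) = 23584/3249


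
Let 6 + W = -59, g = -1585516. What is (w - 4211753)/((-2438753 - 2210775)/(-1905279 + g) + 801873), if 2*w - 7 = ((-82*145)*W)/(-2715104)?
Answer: -5702631680570852005/1085723121622147936 ≈ -5.2524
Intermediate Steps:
W = -65 (W = -6 - 59 = -65)
w = 9116439/2715104 (w = 7/2 + ((-82*145*(-65))/(-2715104))/2 = 7/2 + (-11890*(-65)*(-1/2715104))/2 = 7/2 + (772850*(-1/2715104))/2 = 7/2 + (½)*(-386425/1357552) = 7/2 - 386425/2715104 = 9116439/2715104 ≈ 3.3577)
(w - 4211753)/((-2438753 - 2210775)/(-1905279 + g) + 801873) = (9116439/2715104 - 4211753)/((-2438753 - 2210775)/(-1905279 - 1585516) + 801873) = -11435338300873/(2715104*(-4649528/(-3490795) + 801873)) = -11435338300873/(2715104*(-4649528*(-1/3490795) + 801873)) = -11435338300873/(2715104*(4649528/3490795 + 801873)) = -11435338300873/(2715104*2799178908563/3490795) = -11435338300873/2715104*3490795/2799178908563 = -5702631680570852005/1085723121622147936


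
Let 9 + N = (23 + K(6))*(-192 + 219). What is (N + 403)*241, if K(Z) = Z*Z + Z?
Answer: 517909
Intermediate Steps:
K(Z) = Z + Z² (K(Z) = Z² + Z = Z + Z²)
N = 1746 (N = -9 + (23 + 6*(1 + 6))*(-192 + 219) = -9 + (23 + 6*7)*27 = -9 + (23 + 42)*27 = -9 + 65*27 = -9 + 1755 = 1746)
(N + 403)*241 = (1746 + 403)*241 = 2149*241 = 517909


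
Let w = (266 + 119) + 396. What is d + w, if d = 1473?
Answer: 2254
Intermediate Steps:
w = 781 (w = 385 + 396 = 781)
d + w = 1473 + 781 = 2254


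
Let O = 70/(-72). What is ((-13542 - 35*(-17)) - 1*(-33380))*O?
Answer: -238385/12 ≈ -19865.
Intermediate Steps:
O = -35/36 (O = 70*(-1/72) = -35/36 ≈ -0.97222)
((-13542 - 35*(-17)) - 1*(-33380))*O = ((-13542 - 35*(-17)) - 1*(-33380))*(-35/36) = ((-13542 + 595) + 33380)*(-35/36) = (-12947 + 33380)*(-35/36) = 20433*(-35/36) = -238385/12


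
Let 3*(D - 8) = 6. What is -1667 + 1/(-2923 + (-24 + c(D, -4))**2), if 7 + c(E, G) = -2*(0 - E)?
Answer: -4670935/2802 ≈ -1667.0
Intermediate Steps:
D = 10 (D = 8 + (1/3)*6 = 8 + 2 = 10)
c(E, G) = -7 + 2*E (c(E, G) = -7 - 2*(0 - E) = -7 - (-2)*E = -7 + 2*E)
-1667 + 1/(-2923 + (-24 + c(D, -4))**2) = -1667 + 1/(-2923 + (-24 + (-7 + 2*10))**2) = -1667 + 1/(-2923 + (-24 + (-7 + 20))**2) = -1667 + 1/(-2923 + (-24 + 13)**2) = -1667 + 1/(-2923 + (-11)**2) = -1667 + 1/(-2923 + 121) = -1667 + 1/(-2802) = -1667 - 1/2802 = -4670935/2802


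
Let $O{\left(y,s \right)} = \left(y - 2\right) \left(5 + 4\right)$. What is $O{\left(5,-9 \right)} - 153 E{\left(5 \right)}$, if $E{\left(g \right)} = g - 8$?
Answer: $486$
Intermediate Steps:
$E{\left(g \right)} = -8 + g$
$O{\left(y,s \right)} = -18 + 9 y$ ($O{\left(y,s \right)} = \left(-2 + y\right) 9 = -18 + 9 y$)
$O{\left(5,-9 \right)} - 153 E{\left(5 \right)} = \left(-18 + 9 \cdot 5\right) - 153 \left(-8 + 5\right) = \left(-18 + 45\right) - -459 = 27 + 459 = 486$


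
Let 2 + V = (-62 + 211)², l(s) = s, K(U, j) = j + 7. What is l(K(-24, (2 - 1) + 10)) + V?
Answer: 22217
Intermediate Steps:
K(U, j) = 7 + j
V = 22199 (V = -2 + (-62 + 211)² = -2 + 149² = -2 + 22201 = 22199)
l(K(-24, (2 - 1) + 10)) + V = (7 + ((2 - 1) + 10)) + 22199 = (7 + (1 + 10)) + 22199 = (7 + 11) + 22199 = 18 + 22199 = 22217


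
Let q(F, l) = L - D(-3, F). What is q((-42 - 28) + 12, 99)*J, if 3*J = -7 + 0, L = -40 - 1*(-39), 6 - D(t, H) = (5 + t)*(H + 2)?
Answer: 833/3 ≈ 277.67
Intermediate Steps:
D(t, H) = 6 - (2 + H)*(5 + t) (D(t, H) = 6 - (5 + t)*(H + 2) = 6 - (5 + t)*(2 + H) = 6 - (2 + H)*(5 + t))
L = -1 (L = -40 + 39 = -1)
q(F, l) = -3 + 2*F (q(F, l) = -1 - (-4 - 5*F - 2*(-3) - 1*F*(-3)) = -1 - (-4 - 5*F + 6 + 3*F) = -1 - (2 - 2*F) = -1 + (-2 + 2*F) = -3 + 2*F)
J = -7/3 (J = (-7 + 0)/3 = (1/3)*(-7) = -7/3 ≈ -2.3333)
q((-42 - 28) + 12, 99)*J = (-3 + 2*((-42 - 28) + 12))*(-7/3) = (-3 + 2*(-70 + 12))*(-7/3) = (-3 + 2*(-58))*(-7/3) = (-3 - 116)*(-7/3) = -119*(-7/3) = 833/3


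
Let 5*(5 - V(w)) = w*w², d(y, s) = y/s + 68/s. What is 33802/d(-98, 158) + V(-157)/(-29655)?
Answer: -26400358748/148275 ≈ -1.7805e+5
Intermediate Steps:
d(y, s) = 68/s + y/s
V(w) = 5 - w³/5 (V(w) = 5 - w*w²/5 = 5 - w³/5)
33802/d(-98, 158) + V(-157)/(-29655) = 33802/(((68 - 98)/158)) + (5 - ⅕*(-157)³)/(-29655) = 33802/(((1/158)*(-30))) + (5 - ⅕*(-3869893))*(-1/29655) = 33802/(-15/79) + (5 + 3869893/5)*(-1/29655) = 33802*(-79/15) + (3869918/5)*(-1/29655) = -2670358/15 - 3869918/148275 = -26400358748/148275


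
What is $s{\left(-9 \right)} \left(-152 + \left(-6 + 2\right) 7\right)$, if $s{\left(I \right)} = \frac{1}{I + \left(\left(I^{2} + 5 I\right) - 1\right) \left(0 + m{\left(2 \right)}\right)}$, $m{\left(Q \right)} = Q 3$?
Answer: $- \frac{60}{67} \approx -0.89552$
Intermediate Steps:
$m{\left(Q \right)} = 3 Q$
$s{\left(I \right)} = \frac{1}{-6 + 6 I^{2} + 31 I}$ ($s{\left(I \right)} = \frac{1}{I + \left(\left(I^{2} + 5 I\right) - 1\right) \left(0 + 3 \cdot 2\right)} = \frac{1}{I + \left(-1 + I^{2} + 5 I\right) \left(0 + 6\right)} = \frac{1}{I + \left(-1 + I^{2} + 5 I\right) 6} = \frac{1}{I + \left(-6 + 6 I^{2} + 30 I\right)} = \frac{1}{-6 + 6 I^{2} + 31 I}$)
$s{\left(-9 \right)} \left(-152 + \left(-6 + 2\right) 7\right) = \frac{-152 + \left(-6 + 2\right) 7}{-6 + 6 \left(-9\right)^{2} + 31 \left(-9\right)} = \frac{-152 - 28}{-6 + 6 \cdot 81 - 279} = \frac{-152 - 28}{-6 + 486 - 279} = \frac{1}{201} \left(-180\right) = - \frac{60}{67}$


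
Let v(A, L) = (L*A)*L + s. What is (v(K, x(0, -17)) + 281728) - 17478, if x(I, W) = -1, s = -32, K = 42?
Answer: 264260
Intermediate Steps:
v(A, L) = -32 + A*L² (v(A, L) = (L*A)*L - 32 = (A*L)*L - 32 = A*L² - 32 = -32 + A*L²)
(v(K, x(0, -17)) + 281728) - 17478 = ((-32 + 42*(-1)²) + 281728) - 17478 = ((-32 + 42*1) + 281728) - 17478 = ((-32 + 42) + 281728) - 17478 = (10 + 281728) - 17478 = 281738 - 17478 = 264260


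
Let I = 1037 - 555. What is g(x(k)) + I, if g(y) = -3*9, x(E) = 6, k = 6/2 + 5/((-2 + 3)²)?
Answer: 455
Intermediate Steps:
k = 8 (k = 6*(½) + 5/(1²) = 3 + 5/1 = 3 + 5*1 = 3 + 5 = 8)
I = 482
g(y) = -27
g(x(k)) + I = -27 + 482 = 455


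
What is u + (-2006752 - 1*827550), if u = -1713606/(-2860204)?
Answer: -4053340102001/1430102 ≈ -2.8343e+6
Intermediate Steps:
u = 856803/1430102 (u = -1713606*(-1/2860204) = 856803/1430102 ≈ 0.59912)
u + (-2006752 - 1*827550) = 856803/1430102 + (-2006752 - 1*827550) = 856803/1430102 + (-2006752 - 827550) = 856803/1430102 - 2834302 = -4053340102001/1430102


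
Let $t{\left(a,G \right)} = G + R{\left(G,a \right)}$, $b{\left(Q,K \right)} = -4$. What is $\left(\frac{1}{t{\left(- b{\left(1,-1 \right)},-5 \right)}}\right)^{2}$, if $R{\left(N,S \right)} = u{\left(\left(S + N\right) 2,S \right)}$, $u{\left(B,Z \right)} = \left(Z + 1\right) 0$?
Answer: $\frac{1}{25} \approx 0.04$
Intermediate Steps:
$u{\left(B,Z \right)} = 0$ ($u{\left(B,Z \right)} = \left(1 + Z\right) 0 = 0$)
$R{\left(N,S \right)} = 0$
$t{\left(a,G \right)} = G$ ($t{\left(a,G \right)} = G + 0 = G$)
$\left(\frac{1}{t{\left(- b{\left(1,-1 \right)},-5 \right)}}\right)^{2} = \left(\frac{1}{-5}\right)^{2} = \left(- \frac{1}{5}\right)^{2} = \frac{1}{25}$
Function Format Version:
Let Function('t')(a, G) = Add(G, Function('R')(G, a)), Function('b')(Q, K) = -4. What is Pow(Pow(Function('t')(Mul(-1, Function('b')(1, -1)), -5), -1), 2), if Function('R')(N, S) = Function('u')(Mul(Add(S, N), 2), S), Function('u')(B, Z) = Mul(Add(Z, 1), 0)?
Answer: Rational(1, 25) ≈ 0.040000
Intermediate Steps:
Function('u')(B, Z) = 0 (Function('u')(B, Z) = Mul(Add(1, Z), 0) = 0)
Function('R')(N, S) = 0
Function('t')(a, G) = G (Function('t')(a, G) = Add(G, 0) = G)
Pow(Pow(Function('t')(Mul(-1, Function('b')(1, -1)), -5), -1), 2) = Pow(Pow(-5, -1), 2) = Pow(Rational(-1, 5), 2) = Rational(1, 25)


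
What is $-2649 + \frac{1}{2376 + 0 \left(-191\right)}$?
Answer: $- \frac{6294023}{2376} \approx -2649.0$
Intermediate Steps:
$-2649 + \frac{1}{2376 + 0 \left(-191\right)} = -2649 + \frac{1}{2376 + 0} = -2649 + \frac{1}{2376} = - \frac{6294023}{2376}$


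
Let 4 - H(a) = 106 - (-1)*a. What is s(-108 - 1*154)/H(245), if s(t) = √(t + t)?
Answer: -2*I*√131/347 ≈ -0.065968*I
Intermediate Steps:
s(t) = √2*√t (s(t) = √(2*t) = √2*√t)
H(a) = -102 - a (H(a) = 4 - (106 - (-1)*a) = 4 - (106 + a) = 4 + (-106 - a) = -102 - a)
s(-108 - 1*154)/H(245) = (√2*√(-108 - 1*154))/(-102 - 1*245) = (√2*√(-108 - 154))/(-102 - 245) = (√2*√(-262))/(-347) = (√2*(I*√262))*(-1/347) = (2*I*√131)*(-1/347) = -2*I*√131/347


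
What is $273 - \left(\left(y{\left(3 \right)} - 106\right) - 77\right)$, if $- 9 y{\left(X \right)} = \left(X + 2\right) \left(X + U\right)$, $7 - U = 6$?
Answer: $\frac{4124}{9} \approx 458.22$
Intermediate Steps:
$U = 1$ ($U = 7 - 6 = 1$)
$y{\left(X \right)} = - \frac{\left(1 + X\right) \left(2 + X\right)}{9}$ ($y{\left(X \right)} = - \frac{\left(X + 2\right) \left(X + 1\right)}{9} = - \frac{\left(2 + X\right) \left(1 + X\right)}{9} = - \frac{\left(1 + X\right) \left(2 + X\right)}{9}$)
$273 - \left(\left(y{\left(3 \right)} - 106\right) - 77\right) = 273 - \left(\left(\left(- \frac{2}{9} - 1 - \frac{3^{2}}{9}\right) - 106\right) - 77\right) = 273 - \left(\left(\left(- \frac{2}{9} - 1 - 1\right) - 106\right) - 77\right) = 273 - \left(\left(- \frac{20}{9} - 106\right) - 77\right) = 273 - \left(- \frac{974}{9} - 77\right) = 273 - - \frac{1667}{9} = 273 + \frac{1667}{9} = \frac{4124}{9}$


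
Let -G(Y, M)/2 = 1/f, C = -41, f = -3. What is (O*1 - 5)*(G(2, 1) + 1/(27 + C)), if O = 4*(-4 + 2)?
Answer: -325/42 ≈ -7.7381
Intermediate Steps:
O = -8 (O = 4*(-2) = -8)
G(Y, M) = ⅔ (G(Y, M) = -2/(-3) = -2*(-⅓) = ⅔)
(O*1 - 5)*(G(2, 1) + 1/(27 + C)) = (-8*1 - 5)*(⅔ + 1/(27 - 41)) = (-8 - 5)*(⅔ + 1/(-14)) = -13*(⅔ - 1/14) = -13*25/42 = -325/42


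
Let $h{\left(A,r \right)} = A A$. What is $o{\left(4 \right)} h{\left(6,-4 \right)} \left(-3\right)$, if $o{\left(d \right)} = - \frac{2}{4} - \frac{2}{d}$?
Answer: $108$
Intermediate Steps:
$h{\left(A,r \right)} = A^{2}$
$o{\left(d \right)} = - \frac{1}{2} - \frac{2}{d}$ ($o{\left(d \right)} = \left(-2\right) \frac{1}{4} - \frac{2}{d} = - \frac{1}{2} - \frac{2}{d}$)
$o{\left(4 \right)} h{\left(6,-4 \right)} \left(-3\right) = \frac{-4 - 4}{2 \cdot 4} \cdot 6^{2} \left(-3\right) = \frac{1}{2} \cdot \frac{1}{4} \left(-4 - 4\right) 36 \left(-3\right) = \frac{1}{2} \cdot \frac{1}{4} \left(-8\right) 36 \left(-3\right) = \left(-1\right) 36 \left(-3\right) = \left(-36\right) \left(-3\right) = 108$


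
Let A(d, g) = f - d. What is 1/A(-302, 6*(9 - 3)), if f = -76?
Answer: 1/226 ≈ 0.0044248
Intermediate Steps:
A(d, g) = -76 - d
1/A(-302, 6*(9 - 3)) = 1/(-76 - 1*(-302)) = 1/(-76 + 302) = 1/226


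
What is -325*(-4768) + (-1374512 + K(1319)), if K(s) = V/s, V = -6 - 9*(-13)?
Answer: 230941183/1319 ≈ 1.7509e+5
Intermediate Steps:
V = 111 (V = -6 + 117 = 111)
K(s) = 111/s
-325*(-4768) + (-1374512 + K(1319)) = -325*(-4768) + (-1374512 + 111/1319) = 1549600 + (-1374512 + 111*(1/1319)) = 1549600 + (-1374512 + 111/1319) = 1549600 - 1812981217/1319 = 230941183/1319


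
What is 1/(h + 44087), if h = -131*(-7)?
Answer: 1/45004 ≈ 2.2220e-5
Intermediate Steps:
h = 917
1/(h + 44087) = 1/(917 + 44087) = 1/45004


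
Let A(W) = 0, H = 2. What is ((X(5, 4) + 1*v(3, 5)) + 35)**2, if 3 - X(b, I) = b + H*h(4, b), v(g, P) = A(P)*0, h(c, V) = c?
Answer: 625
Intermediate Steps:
v(g, P) = 0 (v(g, P) = 0*0 = 0)
X(b, I) = -5 - b (X(b, I) = 3 - (b + 2*4) = 3 - (b + 8) = 3 - (8 + b) = 3 + (-8 - b) = -5 - b)
((X(5, 4) + 1*v(3, 5)) + 35)**2 = (((-5 - 1*5) + 1*0) + 35)**2 = (((-5 - 5) + 0) + 35)**2 = ((-10 + 0) + 35)**2 = (-10 + 35)**2 = 25**2 = 625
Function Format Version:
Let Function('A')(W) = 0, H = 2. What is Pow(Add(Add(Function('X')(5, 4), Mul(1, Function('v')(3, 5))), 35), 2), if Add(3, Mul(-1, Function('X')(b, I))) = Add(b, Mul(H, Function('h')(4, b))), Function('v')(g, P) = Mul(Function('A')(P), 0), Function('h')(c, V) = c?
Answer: 625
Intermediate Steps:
Function('v')(g, P) = 0 (Function('v')(g, P) = Mul(0, 0) = 0)
Function('X')(b, I) = Add(-5, Mul(-1, b)) (Function('X')(b, I) = Add(3, Mul(-1, Add(b, Mul(2, 4)))) = Add(3, Mul(-1, Add(b, 8))) = Add(3, Mul(-1, Add(8, b))) = Add(3, Add(-8, Mul(-1, b))) = Add(-5, Mul(-1, b)))
Pow(Add(Add(Function('X')(5, 4), Mul(1, Function('v')(3, 5))), 35), 2) = Pow(Add(Add(Add(-5, Mul(-1, 5)), Mul(1, 0)), 35), 2) = Pow(Add(Add(Add(-5, -5), 0), 35), 2) = Pow(Add(Add(-10, 0), 35), 2) = Pow(Add(-10, 35), 2) = Pow(25, 2) = 625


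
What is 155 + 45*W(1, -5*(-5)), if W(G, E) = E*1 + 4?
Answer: 1460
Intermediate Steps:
W(G, E) = 4 + E (W(G, E) = E + 4 = 4 + E)
155 + 45*W(1, -5*(-5)) = 155 + 45*(4 - 5*(-5)) = 155 + 45*(4 + 25) = 155 + 45*29 = 155 + 1305 = 1460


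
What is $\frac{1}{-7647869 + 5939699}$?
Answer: $- \frac{1}{1708170} \approx -5.8542 \cdot 10^{-7}$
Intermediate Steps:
$\frac{1}{-7647869 + 5939699} = \frac{1}{-1708170} = - \frac{1}{1708170}$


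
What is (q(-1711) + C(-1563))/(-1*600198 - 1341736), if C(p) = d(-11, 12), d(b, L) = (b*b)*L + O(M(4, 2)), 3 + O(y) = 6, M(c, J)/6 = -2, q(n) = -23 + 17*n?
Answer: 27655/1941934 ≈ 0.014241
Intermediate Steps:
M(c, J) = -12 (M(c, J) = 6*(-2) = -12)
O(y) = 3 (O(y) = -3 + 6 = 3)
d(b, L) = 3 + L*b**2 (d(b, L) = (b*b)*L + 3 = b**2*L + 3 = L*b**2 + 3 = 3 + L*b**2)
C(p) = 1455 (C(p) = 3 + 12*(-11)**2 = 3 + 12*121 = 3 + 1452 = 1455)
(q(-1711) + C(-1563))/(-1*600198 - 1341736) = ((-23 + 17*(-1711)) + 1455)/(-1*600198 - 1341736) = ((-23 - 29087) + 1455)/(-600198 - 1341736) = (-29110 + 1455)/(-1941934) = -27655*(-1/1941934) = 27655/1941934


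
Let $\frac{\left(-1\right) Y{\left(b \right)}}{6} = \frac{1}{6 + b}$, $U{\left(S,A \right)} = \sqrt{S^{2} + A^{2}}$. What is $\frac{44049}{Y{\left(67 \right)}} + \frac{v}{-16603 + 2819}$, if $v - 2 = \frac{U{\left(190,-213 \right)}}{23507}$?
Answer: $- \frac{3693626115}{6892} - \frac{\sqrt{81469}}{324020488} \approx -5.3593 \cdot 10^{5}$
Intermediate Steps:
$U{\left(S,A \right)} = \sqrt{A^{2} + S^{2}}$
$Y{\left(b \right)} = - \frac{6}{6 + b}$
$v = 2 + \frac{\sqrt{81469}}{23507}$ ($v = 2 + \frac{\sqrt{\left(-213\right)^{2} + 190^{2}}}{23507} = 2 + \sqrt{45369 + 36100} \cdot \frac{1}{23507} = 2 + \sqrt{81469} \cdot \frac{1}{23507} = 2 + \frac{\sqrt{81469}}{23507} \approx 2.0121$)
$\frac{44049}{Y{\left(67 \right)}} + \frac{v}{-16603 + 2819} = \frac{44049}{\left(-6\right) \frac{1}{6 + 67}} + \frac{2 + \frac{\sqrt{81469}}{23507}}{-16603 + 2819} = \frac{44049}{\left(-6\right) \frac{1}{73}} + \frac{2 + \frac{\sqrt{81469}}{23507}}{-13784} = \frac{44049}{\left(-6\right) \frac{1}{73}} + \left(2 + \frac{\sqrt{81469}}{23507}\right) \left(- \frac{1}{13784}\right) = \frac{44049}{- \frac{6}{73}} - \left(\frac{1}{6892} + \frac{\sqrt{81469}}{324020488}\right) = 44049 \left(- \frac{73}{6}\right) - \left(\frac{1}{6892} + \frac{\sqrt{81469}}{324020488}\right) = - \frac{1071859}{2} - \left(\frac{1}{6892} + \frac{\sqrt{81469}}{324020488}\right) = - \frac{3693626115}{6892} - \frac{\sqrt{81469}}{324020488}$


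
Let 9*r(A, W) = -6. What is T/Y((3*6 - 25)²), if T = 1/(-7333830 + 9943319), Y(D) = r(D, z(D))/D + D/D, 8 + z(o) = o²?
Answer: 147/378375905 ≈ 3.8850e-7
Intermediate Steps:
z(o) = -8 + o²
r(A, W) = -⅔ (r(A, W) = (⅑)*(-6) = -⅔)
Y(D) = 1 - 2/(3*D) (Y(D) = -2/(3*D) + D/D = -2/(3*D) + 1 = 1 - 2/(3*D))
T = 1/2609489 ≈ 3.8322e-7
T/Y((3*6 - 25)²) = 1/(2609489*(((-⅔ + (3*6 - 25)²)/((3*6 - 25)²)))) = 1/(2609489*(((-⅔ + (18 - 25)²)/((18 - 25)²)))) = 1/(2609489*(((-⅔ + (-7)²)/((-7)²)))) = 1/(2609489*(((-⅔ + 49)/49))) = 1/(2609489*(((1/49)*(145/3)))) = 1/(2609489*(145/147)) = (1/2609489)*(147/145) = 147/378375905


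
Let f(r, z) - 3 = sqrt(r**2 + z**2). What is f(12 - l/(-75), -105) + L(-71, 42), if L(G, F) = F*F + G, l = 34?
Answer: 1696 + sqrt(62887981)/75 ≈ 1801.7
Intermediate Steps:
L(G, F) = G + F**2 (L(G, F) = F**2 + G = G + F**2)
f(r, z) = 3 + sqrt(r**2 + z**2)
f(12 - l/(-75), -105) + L(-71, 42) = (3 + sqrt((12 - 34/(-75))**2 + (-105)**2)) + (-71 + 42**2) = (3 + sqrt((12 - 34*(-1)/75)**2 + 11025)) + (-71 + 1764) = (3 + sqrt((12 - 1*(-34/75))**2 + 11025)) + 1693 = (3 + sqrt((12 + 34/75)**2 + 11025)) + 1693 = (3 + sqrt((934/75)**2 + 11025)) + 1693 = (3 + sqrt(872356/5625 + 11025)) + 1693 = (3 + sqrt(62887981/5625)) + 1693 = (3 + sqrt(62887981)/75) + 1693 = 1696 + sqrt(62887981)/75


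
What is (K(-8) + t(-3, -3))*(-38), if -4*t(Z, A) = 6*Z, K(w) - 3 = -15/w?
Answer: -1425/4 ≈ -356.25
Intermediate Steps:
K(w) = 3 - 15/w
t(Z, A) = -3*Z/2
(K(-8) + t(-3, -3))*(-38) = ((3 - 15/(-8)) - 3/2*(-3))*(-38) = ((3 - 15*(-⅛)) + 9/2)*(-38) = ((3 + 15/8) + 9/2)*(-38) = (39/8 + 9/2)*(-38) = (75/8)*(-38) = -1425/4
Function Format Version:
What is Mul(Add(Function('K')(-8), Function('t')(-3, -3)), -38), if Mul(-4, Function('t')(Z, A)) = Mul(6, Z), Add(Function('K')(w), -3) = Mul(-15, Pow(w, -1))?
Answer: Rational(-1425, 4) ≈ -356.25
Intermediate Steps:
Function('K')(w) = Add(3, Mul(-15, Pow(w, -1)))
Function('t')(Z, A) = Mul(Rational(-3, 2), Z) (Function('t')(Z, A) = Mul(Rational(-1, 4), Mul(6, Z)) = Mul(Rational(-3, 2), Z))
Mul(Add(Function('K')(-8), Function('t')(-3, -3)), -38) = Mul(Add(Add(3, Mul(-15, Pow(-8, -1))), Mul(Rational(-3, 2), -3)), -38) = Mul(Add(Add(3, Mul(-15, Rational(-1, 8))), Rational(9, 2)), -38) = Mul(Add(Add(3, Rational(15, 8)), Rational(9, 2)), -38) = Mul(Add(Rational(39, 8), Rational(9, 2)), -38) = Mul(Rational(75, 8), -38) = Rational(-1425, 4)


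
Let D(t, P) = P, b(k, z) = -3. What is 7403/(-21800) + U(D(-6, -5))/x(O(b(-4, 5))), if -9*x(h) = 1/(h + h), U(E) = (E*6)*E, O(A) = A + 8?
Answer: -294307403/21800 ≈ -13500.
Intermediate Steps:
O(A) = 8 + A
U(E) = 6*E² (U(E) = (6*E)*E = 6*E²)
x(h) = -1/(18*h) (x(h) = -1/(9*(h + h)) = -1/(2*h)/9 = -1/(18*h))
7403/(-21800) + U(D(-6, -5))/x(O(b(-4, 5))) = 7403/(-21800) + (6*(-5)²)/((-1/(18*(8 - 3)))) = 7403*(-1/21800) + (6*25)/((-1/18/5)) = -7403/21800 + 150/((-1/18*⅕)) = -7403/21800 + 150/(-1/90) = -7403/21800 + 150*(-90) = -7403/21800 - 13500 = -294307403/21800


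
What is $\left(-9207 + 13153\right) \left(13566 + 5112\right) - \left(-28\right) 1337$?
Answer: $73740824$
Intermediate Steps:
$\left(-9207 + 13153\right) \left(13566 + 5112\right) - \left(-28\right) 1337 = 3946 \cdot 18678 - -37436 = 73703388 + 37436 = 73740824$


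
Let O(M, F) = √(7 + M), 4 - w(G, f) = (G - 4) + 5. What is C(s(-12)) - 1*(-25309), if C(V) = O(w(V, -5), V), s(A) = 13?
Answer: 25309 + I*√3 ≈ 25309.0 + 1.732*I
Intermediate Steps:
w(G, f) = 3 - G (w(G, f) = 4 - ((G - 4) + 5) = 4 - ((-4 + G) + 5) = 4 - (1 + G) = 4 + (-1 - G) = 3 - G)
C(V) = √(10 - V) (C(V) = √(7 + (3 - V)) = √(10 - V))
C(s(-12)) - 1*(-25309) = √(10 - 1*13) - 1*(-25309) = √(10 - 13) + 25309 = √(-3) + 25309 = I*√3 + 25309 = 25309 + I*√3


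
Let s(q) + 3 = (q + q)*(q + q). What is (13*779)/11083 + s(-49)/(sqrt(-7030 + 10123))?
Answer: 10127/11083 + 9601*sqrt(3093)/3093 ≈ 173.55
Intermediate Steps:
s(q) = -3 + 4*q**2 (s(q) = -3 + (q + q)*(q + q) = -3 + (2*q)*(2*q) = -3 + 4*q**2)
(13*779)/11083 + s(-49)/(sqrt(-7030 + 10123)) = (13*779)/11083 + (-3 + 4*(-49)**2)/(sqrt(-7030 + 10123)) = 10127*(1/11083) + (-3 + 4*2401)/(sqrt(3093)) = 10127/11083 + (-3 + 9604)*(sqrt(3093)/3093) = 10127/11083 + 9601*(sqrt(3093)/3093) = 10127/11083 + 9601*sqrt(3093)/3093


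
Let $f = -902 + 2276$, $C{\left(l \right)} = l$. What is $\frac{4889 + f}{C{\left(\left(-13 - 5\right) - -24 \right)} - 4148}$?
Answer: $- \frac{6263}{4142} \approx -1.5121$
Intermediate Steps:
$f = 1374$
$\frac{4889 + f}{C{\left(\left(-13 - 5\right) - -24 \right)} - 4148} = \frac{4889 + 1374}{\left(\left(-13 - 5\right) - -24\right) - 4148} = \frac{6263}{\left(-18 + 24\right) - 4148} = \frac{6263}{6 - 4148} = \frac{6263}{-4142} = 6263 \left(- \frac{1}{4142}\right) = - \frac{6263}{4142}$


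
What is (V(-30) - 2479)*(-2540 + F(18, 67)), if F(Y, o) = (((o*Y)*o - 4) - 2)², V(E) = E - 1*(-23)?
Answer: -16228585814936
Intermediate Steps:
V(E) = 23 + E (V(E) = E + 23 = 23 + E)
F(Y, o) = (-6 + Y*o²)² (F(Y, o) = (((Y*o)*o - 4) - 2)² = ((Y*o² - 4) - 2)² = ((-4 + Y*o²) - 2)² = (-6 + Y*o²)²)
(V(-30) - 2479)*(-2540 + F(18, 67)) = ((23 - 30) - 2479)*(-2540 + (-6 + 18*67²)²) = (-7 - 2479)*(-2540 + (-6 + 18*4489)²) = -2486*(-2540 + (-6 + 80802)²) = -2486*(-2540 + 80796²) = -2486*(-2540 + 6527993616) = -2486*6527991076 = -16228585814936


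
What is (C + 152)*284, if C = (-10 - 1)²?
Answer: 77532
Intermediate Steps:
C = 121 (C = (-11)² = 121)
(C + 152)*284 = (121 + 152)*284 = 273*284 = 77532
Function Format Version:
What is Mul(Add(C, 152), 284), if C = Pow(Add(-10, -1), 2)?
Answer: 77532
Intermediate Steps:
C = 121 (C = Pow(-11, 2) = 121)
Mul(Add(C, 152), 284) = Mul(Add(121, 152), 284) = Mul(273, 284) = 77532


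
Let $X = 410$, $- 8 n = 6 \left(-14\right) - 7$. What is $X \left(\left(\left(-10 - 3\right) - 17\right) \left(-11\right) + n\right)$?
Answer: $\frac{559855}{4} \approx 1.3996 \cdot 10^{5}$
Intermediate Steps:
$n = \frac{91}{8}$ ($n = - \frac{6 \left(-14\right) - 7}{8} = - \frac{-84 - 7}{8} = \left(- \frac{1}{8}\right) \left(-91\right) = \frac{91}{8} \approx 11.375$)
$X \left(\left(\left(-10 - 3\right) - 17\right) \left(-11\right) + n\right) = 410 \left(\left(\left(-10 - 3\right) - 17\right) \left(-11\right) + \frac{91}{8}\right) = 410 \left(\left(-13 - 17\right) \left(-11\right) + \frac{91}{8}\right) = 410 \left(\left(-30\right) \left(-11\right) + \frac{91}{8}\right) = 410 \left(330 + \frac{91}{8}\right) = 410 \cdot \frac{2731}{8} = \frac{559855}{4}$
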